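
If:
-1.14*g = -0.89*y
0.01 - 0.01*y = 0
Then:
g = 0.78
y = 1.00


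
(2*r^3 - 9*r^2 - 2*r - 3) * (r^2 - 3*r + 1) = 2*r^5 - 15*r^4 + 27*r^3 - 6*r^2 + 7*r - 3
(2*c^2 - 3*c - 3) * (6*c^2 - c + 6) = 12*c^4 - 20*c^3 - 3*c^2 - 15*c - 18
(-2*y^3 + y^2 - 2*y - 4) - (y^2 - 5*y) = -2*y^3 + 3*y - 4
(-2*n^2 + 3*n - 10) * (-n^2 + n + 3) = 2*n^4 - 5*n^3 + 7*n^2 - n - 30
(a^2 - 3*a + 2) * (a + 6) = a^3 + 3*a^2 - 16*a + 12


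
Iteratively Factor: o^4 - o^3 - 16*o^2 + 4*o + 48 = (o + 3)*(o^3 - 4*o^2 - 4*o + 16) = (o - 2)*(o + 3)*(o^2 - 2*o - 8) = (o - 2)*(o + 2)*(o + 3)*(o - 4)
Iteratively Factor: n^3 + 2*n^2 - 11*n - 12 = (n - 3)*(n^2 + 5*n + 4) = (n - 3)*(n + 1)*(n + 4)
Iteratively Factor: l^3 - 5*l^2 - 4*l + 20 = (l + 2)*(l^2 - 7*l + 10) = (l - 5)*(l + 2)*(l - 2)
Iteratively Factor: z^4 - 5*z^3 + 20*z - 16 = (z - 4)*(z^3 - z^2 - 4*z + 4) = (z - 4)*(z - 1)*(z^2 - 4) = (z - 4)*(z - 2)*(z - 1)*(z + 2)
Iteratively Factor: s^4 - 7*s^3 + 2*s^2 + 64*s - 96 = (s - 2)*(s^3 - 5*s^2 - 8*s + 48) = (s - 2)*(s + 3)*(s^2 - 8*s + 16) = (s - 4)*(s - 2)*(s + 3)*(s - 4)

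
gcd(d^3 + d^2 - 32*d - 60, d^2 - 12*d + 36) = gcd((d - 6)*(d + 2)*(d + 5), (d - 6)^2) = d - 6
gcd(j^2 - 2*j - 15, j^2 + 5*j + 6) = j + 3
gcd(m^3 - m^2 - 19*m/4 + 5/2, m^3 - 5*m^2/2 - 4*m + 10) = m^2 - m/2 - 5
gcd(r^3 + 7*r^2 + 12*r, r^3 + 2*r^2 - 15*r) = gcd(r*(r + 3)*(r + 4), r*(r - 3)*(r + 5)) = r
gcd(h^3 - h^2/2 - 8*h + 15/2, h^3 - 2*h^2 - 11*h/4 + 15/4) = h^2 - 7*h/2 + 5/2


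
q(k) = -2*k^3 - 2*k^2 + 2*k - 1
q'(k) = -6*k^2 - 4*k + 2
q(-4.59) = 141.09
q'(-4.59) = -106.05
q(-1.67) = -0.60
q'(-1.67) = -8.05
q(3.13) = -75.66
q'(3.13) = -69.30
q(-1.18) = -2.86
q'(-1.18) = -1.63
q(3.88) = -140.17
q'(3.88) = -103.85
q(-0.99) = -3.00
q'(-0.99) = 0.08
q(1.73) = -13.88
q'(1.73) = -22.88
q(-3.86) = 76.51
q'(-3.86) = -71.96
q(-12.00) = 3143.00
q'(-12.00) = -814.00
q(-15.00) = 6269.00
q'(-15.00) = -1288.00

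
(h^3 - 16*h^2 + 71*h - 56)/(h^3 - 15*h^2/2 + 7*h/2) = 2*(h^2 - 9*h + 8)/(h*(2*h - 1))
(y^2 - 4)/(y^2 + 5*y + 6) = (y - 2)/(y + 3)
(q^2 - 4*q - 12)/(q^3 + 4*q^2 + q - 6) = (q - 6)/(q^2 + 2*q - 3)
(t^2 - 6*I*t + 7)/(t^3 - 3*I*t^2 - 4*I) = (t - 7*I)/(t^2 - 4*I*t - 4)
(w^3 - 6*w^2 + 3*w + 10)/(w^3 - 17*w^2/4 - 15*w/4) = 4*(w^2 - w - 2)/(w*(4*w + 3))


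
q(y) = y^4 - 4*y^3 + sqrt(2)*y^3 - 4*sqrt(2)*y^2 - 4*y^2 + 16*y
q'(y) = 4*y^3 - 12*y^2 + 3*sqrt(2)*y^2 - 8*sqrt(2)*y - 8*y + 16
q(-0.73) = -15.54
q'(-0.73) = 24.41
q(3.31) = -26.58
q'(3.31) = 12.14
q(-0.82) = -17.74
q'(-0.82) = 24.42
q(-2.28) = -29.01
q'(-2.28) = -27.70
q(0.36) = 4.40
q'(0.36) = 8.23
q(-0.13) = -2.24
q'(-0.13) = 18.37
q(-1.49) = -31.80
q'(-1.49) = 14.32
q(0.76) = 5.78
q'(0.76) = -1.40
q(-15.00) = 56939.24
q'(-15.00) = -14939.70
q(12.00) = 15069.17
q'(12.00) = 5579.18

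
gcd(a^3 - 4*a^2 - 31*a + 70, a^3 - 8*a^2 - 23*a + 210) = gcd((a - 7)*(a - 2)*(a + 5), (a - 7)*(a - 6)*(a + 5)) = a^2 - 2*a - 35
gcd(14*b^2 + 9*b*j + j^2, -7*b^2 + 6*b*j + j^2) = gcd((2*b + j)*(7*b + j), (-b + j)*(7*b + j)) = 7*b + j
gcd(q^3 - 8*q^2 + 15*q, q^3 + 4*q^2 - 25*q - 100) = q - 5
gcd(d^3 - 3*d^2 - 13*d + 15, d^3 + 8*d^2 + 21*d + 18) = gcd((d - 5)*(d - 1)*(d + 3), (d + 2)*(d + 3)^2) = d + 3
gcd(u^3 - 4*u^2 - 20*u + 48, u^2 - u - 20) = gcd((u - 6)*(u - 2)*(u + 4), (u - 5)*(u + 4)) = u + 4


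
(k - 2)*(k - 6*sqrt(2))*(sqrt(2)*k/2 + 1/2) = sqrt(2)*k^3/2 - 11*k^2/2 - sqrt(2)*k^2 - 3*sqrt(2)*k + 11*k + 6*sqrt(2)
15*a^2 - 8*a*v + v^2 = (-5*a + v)*(-3*a + v)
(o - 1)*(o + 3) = o^2 + 2*o - 3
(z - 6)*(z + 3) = z^2 - 3*z - 18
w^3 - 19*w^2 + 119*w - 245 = (w - 7)^2*(w - 5)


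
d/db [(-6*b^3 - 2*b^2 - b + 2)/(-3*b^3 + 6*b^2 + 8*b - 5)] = (-42*b^4 - 102*b^3 + 98*b^2 - 4*b - 11)/(9*b^6 - 36*b^5 - 12*b^4 + 126*b^3 + 4*b^2 - 80*b + 25)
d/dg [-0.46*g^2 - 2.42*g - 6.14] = -0.92*g - 2.42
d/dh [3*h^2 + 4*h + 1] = 6*h + 4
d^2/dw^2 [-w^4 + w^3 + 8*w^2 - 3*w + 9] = -12*w^2 + 6*w + 16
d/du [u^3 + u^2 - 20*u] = 3*u^2 + 2*u - 20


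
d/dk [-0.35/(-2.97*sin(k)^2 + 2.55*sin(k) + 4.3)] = (0.8925 - 2.079*sin(k))*cos(k)/(-2.97*sin(k)^2 + 2.55*sin(k) + 4.3)^2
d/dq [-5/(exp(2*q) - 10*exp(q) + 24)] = 10*(exp(q) - 5)*exp(q)/(exp(2*q) - 10*exp(q) + 24)^2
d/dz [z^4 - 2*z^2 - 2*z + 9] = 4*z^3 - 4*z - 2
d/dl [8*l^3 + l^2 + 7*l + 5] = 24*l^2 + 2*l + 7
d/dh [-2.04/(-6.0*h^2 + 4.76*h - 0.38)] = (9.7104 - 24.48*h)/(6.0*h^2 - 4.76*h + 0.38)^2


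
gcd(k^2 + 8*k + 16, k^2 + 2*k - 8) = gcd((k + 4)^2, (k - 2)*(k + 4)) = k + 4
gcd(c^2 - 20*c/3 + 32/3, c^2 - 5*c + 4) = c - 4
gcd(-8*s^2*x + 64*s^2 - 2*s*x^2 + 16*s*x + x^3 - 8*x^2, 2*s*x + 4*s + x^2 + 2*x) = 2*s + x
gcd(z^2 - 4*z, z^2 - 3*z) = z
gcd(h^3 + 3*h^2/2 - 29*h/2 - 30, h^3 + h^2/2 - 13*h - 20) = h^2 - 3*h/2 - 10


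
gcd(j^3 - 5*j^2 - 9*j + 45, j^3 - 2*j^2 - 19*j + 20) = j - 5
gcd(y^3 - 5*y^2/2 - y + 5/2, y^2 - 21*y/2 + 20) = y - 5/2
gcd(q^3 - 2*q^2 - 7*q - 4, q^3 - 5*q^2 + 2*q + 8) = q^2 - 3*q - 4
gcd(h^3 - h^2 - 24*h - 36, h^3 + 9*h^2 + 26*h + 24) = h^2 + 5*h + 6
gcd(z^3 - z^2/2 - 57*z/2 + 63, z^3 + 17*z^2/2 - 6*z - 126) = z^2 + 5*z/2 - 21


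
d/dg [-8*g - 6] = -8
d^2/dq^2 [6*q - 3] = 0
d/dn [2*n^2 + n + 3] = 4*n + 1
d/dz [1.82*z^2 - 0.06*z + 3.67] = 3.64*z - 0.06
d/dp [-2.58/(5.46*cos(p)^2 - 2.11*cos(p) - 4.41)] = (5.4438 - 28.1736*cos(p))*sin(p)/(-5.46*cos(p)^2 + 2.11*cos(p) + 4.41)^2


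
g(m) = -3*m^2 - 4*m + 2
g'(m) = -6*m - 4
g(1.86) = -15.82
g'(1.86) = -15.16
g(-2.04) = -2.32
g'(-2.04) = 8.24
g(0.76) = -2.77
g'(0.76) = -8.56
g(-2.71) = -9.19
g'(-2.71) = 12.26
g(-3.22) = -16.23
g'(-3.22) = 15.32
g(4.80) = -86.32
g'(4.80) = -32.80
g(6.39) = -146.06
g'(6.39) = -42.34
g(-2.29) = -4.57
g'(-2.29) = 9.74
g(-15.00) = -613.00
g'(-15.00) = 86.00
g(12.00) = -478.00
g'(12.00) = -76.00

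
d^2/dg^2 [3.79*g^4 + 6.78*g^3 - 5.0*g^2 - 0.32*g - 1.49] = 45.48*g^2 + 40.68*g - 10.0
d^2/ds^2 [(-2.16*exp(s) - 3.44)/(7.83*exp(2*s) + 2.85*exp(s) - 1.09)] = (-132.427224*exp(4*s) - 795.408984*exp(3*s) - 340.905672*exp(2*s) - 152.088912*exp(s) - 13.252656)*exp(s)/(480.048687*exp(6*s) + 524.191095*exp(5*s) - 9.68257800000001*exp(4*s) - 122.794245*exp(3*s) + 1.347894*exp(2*s) + 10.158255*exp(s) - 1.295029)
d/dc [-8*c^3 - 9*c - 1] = -24*c^2 - 9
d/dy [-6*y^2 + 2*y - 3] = 2 - 12*y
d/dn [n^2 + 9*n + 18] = 2*n + 9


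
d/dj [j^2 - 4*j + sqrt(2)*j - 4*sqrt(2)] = 2*j - 4 + sqrt(2)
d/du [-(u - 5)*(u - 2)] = 7 - 2*u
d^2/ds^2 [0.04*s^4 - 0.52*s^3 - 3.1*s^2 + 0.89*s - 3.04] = 0.48*s^2 - 3.12*s - 6.2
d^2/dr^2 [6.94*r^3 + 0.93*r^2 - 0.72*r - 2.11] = 41.64*r + 1.86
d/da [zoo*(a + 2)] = zoo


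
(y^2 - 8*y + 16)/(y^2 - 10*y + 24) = (y - 4)/(y - 6)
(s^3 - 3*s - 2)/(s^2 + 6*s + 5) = (s^2 - s - 2)/(s + 5)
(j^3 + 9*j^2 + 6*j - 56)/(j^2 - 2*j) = j + 11 + 28/j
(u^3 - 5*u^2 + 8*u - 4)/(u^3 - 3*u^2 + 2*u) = (u - 2)/u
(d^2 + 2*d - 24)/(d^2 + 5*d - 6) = (d - 4)/(d - 1)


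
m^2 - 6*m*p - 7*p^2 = (m - 7*p)*(m + p)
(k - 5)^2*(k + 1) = k^3 - 9*k^2 + 15*k + 25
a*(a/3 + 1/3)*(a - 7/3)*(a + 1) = a^4/3 - a^3/9 - 11*a^2/9 - 7*a/9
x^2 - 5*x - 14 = (x - 7)*(x + 2)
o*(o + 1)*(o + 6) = o^3 + 7*o^2 + 6*o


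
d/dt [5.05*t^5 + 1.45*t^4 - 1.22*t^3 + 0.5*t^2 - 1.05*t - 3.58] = 25.25*t^4 + 5.8*t^3 - 3.66*t^2 + 1.0*t - 1.05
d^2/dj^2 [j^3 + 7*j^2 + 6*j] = 6*j + 14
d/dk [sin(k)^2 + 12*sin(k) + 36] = 2*(sin(k) + 6)*cos(k)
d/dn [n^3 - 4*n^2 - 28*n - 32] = 3*n^2 - 8*n - 28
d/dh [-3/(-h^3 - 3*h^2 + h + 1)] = 3*(-3*h^2 - 6*h + 1)/(h^3 + 3*h^2 - h - 1)^2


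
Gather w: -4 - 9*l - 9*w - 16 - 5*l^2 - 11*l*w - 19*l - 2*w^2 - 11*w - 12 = -5*l^2 - 28*l - 2*w^2 + w*(-11*l - 20) - 32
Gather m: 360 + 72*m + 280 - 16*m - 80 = 56*m + 560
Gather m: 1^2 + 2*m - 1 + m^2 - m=m^2 + m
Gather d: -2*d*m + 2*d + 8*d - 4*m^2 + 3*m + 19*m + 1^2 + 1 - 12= d*(10 - 2*m) - 4*m^2 + 22*m - 10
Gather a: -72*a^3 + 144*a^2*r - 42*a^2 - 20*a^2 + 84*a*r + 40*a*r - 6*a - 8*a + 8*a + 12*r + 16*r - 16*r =-72*a^3 + a^2*(144*r - 62) + a*(124*r - 6) + 12*r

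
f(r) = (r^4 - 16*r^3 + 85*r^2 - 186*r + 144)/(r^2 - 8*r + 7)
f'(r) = (8 - 2*r)*(r^4 - 16*r^3 + 85*r^2 - 186*r + 144)/(r^2 - 8*r + 7)^2 + (4*r^3 - 48*r^2 + 170*r - 186)/(r^2 - 8*r + 7) = 2*(r^5 - 20*r^4 + 142*r^3 - 415*r^2 + 451*r - 75)/(r^4 - 16*r^3 + 78*r^2 - 112*r + 49)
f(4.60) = 2.62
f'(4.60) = 3.87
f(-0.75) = 24.95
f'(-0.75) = -7.75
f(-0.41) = 22.56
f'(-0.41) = -6.23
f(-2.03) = 37.38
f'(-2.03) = -11.39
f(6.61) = 38.17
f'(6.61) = 93.03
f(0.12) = 20.30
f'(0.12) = -1.45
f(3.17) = 0.02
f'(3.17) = 0.24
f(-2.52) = 43.24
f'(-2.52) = -12.52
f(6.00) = 14.40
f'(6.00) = 17.52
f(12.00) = 58.91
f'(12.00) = 16.57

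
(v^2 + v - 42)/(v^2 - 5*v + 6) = (v^2 + v - 42)/(v^2 - 5*v + 6)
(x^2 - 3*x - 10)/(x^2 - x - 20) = (x + 2)/(x + 4)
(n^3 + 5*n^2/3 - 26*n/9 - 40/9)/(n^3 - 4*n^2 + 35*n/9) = (3*n^2 + 10*n + 8)/(n*(3*n - 7))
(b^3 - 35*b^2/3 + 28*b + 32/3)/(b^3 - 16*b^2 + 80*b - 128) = (b + 1/3)/(b - 4)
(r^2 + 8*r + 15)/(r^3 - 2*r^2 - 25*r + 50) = (r + 3)/(r^2 - 7*r + 10)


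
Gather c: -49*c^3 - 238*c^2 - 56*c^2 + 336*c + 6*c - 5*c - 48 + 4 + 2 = -49*c^3 - 294*c^2 + 337*c - 42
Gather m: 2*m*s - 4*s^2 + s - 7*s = 2*m*s - 4*s^2 - 6*s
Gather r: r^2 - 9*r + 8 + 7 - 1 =r^2 - 9*r + 14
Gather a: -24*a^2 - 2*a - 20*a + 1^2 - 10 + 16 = -24*a^2 - 22*a + 7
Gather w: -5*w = -5*w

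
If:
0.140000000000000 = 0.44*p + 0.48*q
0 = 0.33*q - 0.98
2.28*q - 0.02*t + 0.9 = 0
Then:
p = -2.92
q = 2.97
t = 383.55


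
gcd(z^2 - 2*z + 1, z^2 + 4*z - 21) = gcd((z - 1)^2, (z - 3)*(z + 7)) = 1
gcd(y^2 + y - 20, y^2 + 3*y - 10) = y + 5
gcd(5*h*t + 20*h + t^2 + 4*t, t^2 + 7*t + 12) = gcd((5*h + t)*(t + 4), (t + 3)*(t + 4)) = t + 4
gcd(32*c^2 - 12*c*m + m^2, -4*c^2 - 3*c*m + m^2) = 4*c - m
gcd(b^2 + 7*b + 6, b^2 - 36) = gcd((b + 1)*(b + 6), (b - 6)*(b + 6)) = b + 6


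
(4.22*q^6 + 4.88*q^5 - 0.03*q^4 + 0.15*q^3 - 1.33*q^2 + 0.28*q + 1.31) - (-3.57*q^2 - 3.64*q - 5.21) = 4.22*q^6 + 4.88*q^5 - 0.03*q^4 + 0.15*q^3 + 2.24*q^2 + 3.92*q + 6.52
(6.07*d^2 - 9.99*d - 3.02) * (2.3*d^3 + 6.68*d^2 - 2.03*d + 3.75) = 13.961*d^5 + 17.5706*d^4 - 86.0013*d^3 + 22.8686*d^2 - 31.3319*d - 11.325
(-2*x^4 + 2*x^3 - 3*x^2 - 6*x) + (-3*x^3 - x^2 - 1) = -2*x^4 - x^3 - 4*x^2 - 6*x - 1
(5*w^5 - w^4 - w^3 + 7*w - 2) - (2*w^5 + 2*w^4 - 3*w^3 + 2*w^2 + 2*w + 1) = 3*w^5 - 3*w^4 + 2*w^3 - 2*w^2 + 5*w - 3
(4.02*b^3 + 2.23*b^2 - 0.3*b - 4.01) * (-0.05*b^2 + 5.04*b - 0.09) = -0.201*b^5 + 20.1493*b^4 + 10.8924*b^3 - 1.5122*b^2 - 20.1834*b + 0.3609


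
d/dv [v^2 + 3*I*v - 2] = 2*v + 3*I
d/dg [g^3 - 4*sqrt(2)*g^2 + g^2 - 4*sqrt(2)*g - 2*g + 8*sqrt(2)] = 3*g^2 - 8*sqrt(2)*g + 2*g - 4*sqrt(2) - 2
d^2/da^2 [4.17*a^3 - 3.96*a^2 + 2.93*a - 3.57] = 25.02*a - 7.92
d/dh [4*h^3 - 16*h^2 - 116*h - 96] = 12*h^2 - 32*h - 116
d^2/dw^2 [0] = 0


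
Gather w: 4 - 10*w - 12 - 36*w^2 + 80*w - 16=-36*w^2 + 70*w - 24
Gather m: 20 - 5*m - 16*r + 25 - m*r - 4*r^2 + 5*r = m*(-r - 5) - 4*r^2 - 11*r + 45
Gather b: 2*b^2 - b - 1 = 2*b^2 - b - 1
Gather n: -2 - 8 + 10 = 0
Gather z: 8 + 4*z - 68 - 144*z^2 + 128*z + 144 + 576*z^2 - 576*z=432*z^2 - 444*z + 84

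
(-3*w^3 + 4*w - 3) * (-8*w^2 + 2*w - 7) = 24*w^5 - 6*w^4 - 11*w^3 + 32*w^2 - 34*w + 21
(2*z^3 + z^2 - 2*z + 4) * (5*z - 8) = 10*z^4 - 11*z^3 - 18*z^2 + 36*z - 32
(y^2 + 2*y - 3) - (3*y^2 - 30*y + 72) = -2*y^2 + 32*y - 75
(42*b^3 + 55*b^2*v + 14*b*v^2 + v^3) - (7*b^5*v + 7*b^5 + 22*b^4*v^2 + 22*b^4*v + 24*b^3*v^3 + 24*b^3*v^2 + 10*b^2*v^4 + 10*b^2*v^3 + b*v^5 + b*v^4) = -7*b^5*v - 7*b^5 - 22*b^4*v^2 - 22*b^4*v - 24*b^3*v^3 - 24*b^3*v^2 + 42*b^3 - 10*b^2*v^4 - 10*b^2*v^3 + 55*b^2*v - b*v^5 - b*v^4 + 14*b*v^2 + v^3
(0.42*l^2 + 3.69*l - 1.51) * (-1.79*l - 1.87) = -0.7518*l^3 - 7.3905*l^2 - 4.1974*l + 2.8237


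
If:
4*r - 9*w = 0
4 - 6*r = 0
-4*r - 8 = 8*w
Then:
No Solution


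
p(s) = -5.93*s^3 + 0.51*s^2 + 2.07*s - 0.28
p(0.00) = -0.28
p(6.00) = -1250.38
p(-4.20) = 439.36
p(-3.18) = 188.99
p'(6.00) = -632.25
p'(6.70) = -789.69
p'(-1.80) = -57.41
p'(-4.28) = -328.18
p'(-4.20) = -316.03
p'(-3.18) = -181.07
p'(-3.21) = -184.51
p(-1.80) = 32.23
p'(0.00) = 2.07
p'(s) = -17.79*s^2 + 1.02*s + 2.07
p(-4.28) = 465.13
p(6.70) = -1747.04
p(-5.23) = 851.16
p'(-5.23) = -489.87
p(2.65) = -101.57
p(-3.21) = 194.47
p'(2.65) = -120.16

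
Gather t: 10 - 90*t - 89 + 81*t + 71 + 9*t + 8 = 0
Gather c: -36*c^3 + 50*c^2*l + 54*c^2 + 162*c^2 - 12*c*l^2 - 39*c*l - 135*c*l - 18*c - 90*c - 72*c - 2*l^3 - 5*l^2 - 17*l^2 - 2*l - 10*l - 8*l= -36*c^3 + c^2*(50*l + 216) + c*(-12*l^2 - 174*l - 180) - 2*l^3 - 22*l^2 - 20*l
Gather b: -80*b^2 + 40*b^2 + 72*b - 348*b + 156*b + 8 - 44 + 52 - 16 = -40*b^2 - 120*b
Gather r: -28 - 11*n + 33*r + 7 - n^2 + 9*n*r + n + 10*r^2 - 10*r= -n^2 - 10*n + 10*r^2 + r*(9*n + 23) - 21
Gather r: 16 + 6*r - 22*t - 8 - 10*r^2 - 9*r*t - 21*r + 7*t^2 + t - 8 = -10*r^2 + r*(-9*t - 15) + 7*t^2 - 21*t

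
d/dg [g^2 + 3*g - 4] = 2*g + 3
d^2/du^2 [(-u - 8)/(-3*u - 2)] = 132/(3*u + 2)^3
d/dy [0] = 0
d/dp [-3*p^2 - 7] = -6*p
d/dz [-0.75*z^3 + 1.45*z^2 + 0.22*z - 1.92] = -2.25*z^2 + 2.9*z + 0.22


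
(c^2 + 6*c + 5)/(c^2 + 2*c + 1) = (c + 5)/(c + 1)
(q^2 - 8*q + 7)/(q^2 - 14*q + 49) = (q - 1)/(q - 7)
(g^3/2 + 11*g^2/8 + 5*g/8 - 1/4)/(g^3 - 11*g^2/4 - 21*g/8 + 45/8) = (4*g^3 + 11*g^2 + 5*g - 2)/(8*g^3 - 22*g^2 - 21*g + 45)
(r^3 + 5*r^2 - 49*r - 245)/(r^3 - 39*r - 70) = (r + 7)/(r + 2)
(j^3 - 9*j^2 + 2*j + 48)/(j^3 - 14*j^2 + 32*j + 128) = (j - 3)/(j - 8)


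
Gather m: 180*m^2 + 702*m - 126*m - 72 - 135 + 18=180*m^2 + 576*m - 189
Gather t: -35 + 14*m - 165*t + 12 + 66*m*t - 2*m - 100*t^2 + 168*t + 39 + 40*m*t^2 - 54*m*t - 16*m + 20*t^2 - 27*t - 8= -4*m + t^2*(40*m - 80) + t*(12*m - 24) + 8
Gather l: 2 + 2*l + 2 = 2*l + 4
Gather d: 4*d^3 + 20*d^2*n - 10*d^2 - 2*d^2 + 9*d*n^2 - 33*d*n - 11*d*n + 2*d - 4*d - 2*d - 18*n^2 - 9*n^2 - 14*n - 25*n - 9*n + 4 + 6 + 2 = 4*d^3 + d^2*(20*n - 12) + d*(9*n^2 - 44*n - 4) - 27*n^2 - 48*n + 12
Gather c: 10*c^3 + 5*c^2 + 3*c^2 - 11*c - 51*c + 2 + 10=10*c^3 + 8*c^2 - 62*c + 12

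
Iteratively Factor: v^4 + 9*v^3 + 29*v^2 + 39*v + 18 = (v + 2)*(v^3 + 7*v^2 + 15*v + 9) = (v + 2)*(v + 3)*(v^2 + 4*v + 3) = (v + 1)*(v + 2)*(v + 3)*(v + 3)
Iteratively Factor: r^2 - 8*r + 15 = (r - 5)*(r - 3)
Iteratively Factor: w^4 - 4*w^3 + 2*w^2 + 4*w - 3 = (w - 3)*(w^3 - w^2 - w + 1) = (w - 3)*(w - 1)*(w^2 - 1) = (w - 3)*(w - 1)^2*(w + 1)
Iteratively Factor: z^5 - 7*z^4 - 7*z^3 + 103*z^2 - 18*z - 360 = (z + 2)*(z^4 - 9*z^3 + 11*z^2 + 81*z - 180) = (z - 5)*(z + 2)*(z^3 - 4*z^2 - 9*z + 36) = (z - 5)*(z - 3)*(z + 2)*(z^2 - z - 12) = (z - 5)*(z - 3)*(z + 2)*(z + 3)*(z - 4)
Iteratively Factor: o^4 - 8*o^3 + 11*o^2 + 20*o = (o + 1)*(o^3 - 9*o^2 + 20*o) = o*(o + 1)*(o^2 - 9*o + 20) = o*(o - 4)*(o + 1)*(o - 5)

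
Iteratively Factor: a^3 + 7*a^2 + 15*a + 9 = (a + 3)*(a^2 + 4*a + 3) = (a + 1)*(a + 3)*(a + 3)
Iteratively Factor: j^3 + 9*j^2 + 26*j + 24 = (j + 2)*(j^2 + 7*j + 12) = (j + 2)*(j + 4)*(j + 3)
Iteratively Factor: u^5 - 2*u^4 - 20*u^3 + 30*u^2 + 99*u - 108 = (u - 3)*(u^4 + u^3 - 17*u^2 - 21*u + 36) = (u - 3)*(u + 3)*(u^3 - 2*u^2 - 11*u + 12) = (u - 3)*(u - 1)*(u + 3)*(u^2 - u - 12) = (u - 4)*(u - 3)*(u - 1)*(u + 3)*(u + 3)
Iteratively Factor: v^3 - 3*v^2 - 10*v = (v - 5)*(v^2 + 2*v) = v*(v - 5)*(v + 2)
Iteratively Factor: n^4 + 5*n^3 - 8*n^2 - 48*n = (n + 4)*(n^3 + n^2 - 12*n) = (n + 4)^2*(n^2 - 3*n) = (n - 3)*(n + 4)^2*(n)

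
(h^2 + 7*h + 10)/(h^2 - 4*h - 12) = (h + 5)/(h - 6)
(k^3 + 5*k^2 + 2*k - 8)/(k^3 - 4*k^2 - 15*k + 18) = (k^2 + 6*k + 8)/(k^2 - 3*k - 18)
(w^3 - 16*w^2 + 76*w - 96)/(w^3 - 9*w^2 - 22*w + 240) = (w - 2)/(w + 5)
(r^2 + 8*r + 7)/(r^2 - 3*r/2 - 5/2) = 2*(r + 7)/(2*r - 5)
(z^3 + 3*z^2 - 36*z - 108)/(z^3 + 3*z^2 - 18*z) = (z^2 - 3*z - 18)/(z*(z - 3))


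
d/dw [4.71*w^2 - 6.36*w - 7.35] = 9.42*w - 6.36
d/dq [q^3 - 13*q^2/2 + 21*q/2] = 3*q^2 - 13*q + 21/2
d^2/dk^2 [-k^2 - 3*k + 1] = -2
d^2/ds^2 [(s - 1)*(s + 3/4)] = 2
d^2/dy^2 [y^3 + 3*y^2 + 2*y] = 6*y + 6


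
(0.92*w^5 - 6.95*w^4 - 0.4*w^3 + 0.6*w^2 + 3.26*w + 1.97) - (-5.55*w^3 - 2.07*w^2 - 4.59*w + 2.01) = 0.92*w^5 - 6.95*w^4 + 5.15*w^3 + 2.67*w^2 + 7.85*w - 0.0399999999999998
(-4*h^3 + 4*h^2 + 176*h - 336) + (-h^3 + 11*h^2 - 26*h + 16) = -5*h^3 + 15*h^2 + 150*h - 320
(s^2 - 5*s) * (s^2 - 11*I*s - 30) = s^4 - 5*s^3 - 11*I*s^3 - 30*s^2 + 55*I*s^2 + 150*s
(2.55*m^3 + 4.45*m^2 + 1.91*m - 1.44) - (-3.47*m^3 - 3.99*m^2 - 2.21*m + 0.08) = 6.02*m^3 + 8.44*m^2 + 4.12*m - 1.52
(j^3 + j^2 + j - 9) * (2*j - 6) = 2*j^4 - 4*j^3 - 4*j^2 - 24*j + 54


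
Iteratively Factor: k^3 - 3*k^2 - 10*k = (k + 2)*(k^2 - 5*k) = (k - 5)*(k + 2)*(k)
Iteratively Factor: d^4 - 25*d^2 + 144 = (d - 4)*(d^3 + 4*d^2 - 9*d - 36) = (d - 4)*(d - 3)*(d^2 + 7*d + 12) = (d - 4)*(d - 3)*(d + 4)*(d + 3)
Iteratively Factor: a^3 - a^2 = (a - 1)*(a^2) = a*(a - 1)*(a)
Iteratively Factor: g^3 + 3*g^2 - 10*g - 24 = (g + 2)*(g^2 + g - 12) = (g + 2)*(g + 4)*(g - 3)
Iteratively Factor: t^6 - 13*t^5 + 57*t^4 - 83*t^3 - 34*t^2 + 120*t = (t - 2)*(t^5 - 11*t^4 + 35*t^3 - 13*t^2 - 60*t) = (t - 3)*(t - 2)*(t^4 - 8*t^3 + 11*t^2 + 20*t) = (t - 4)*(t - 3)*(t - 2)*(t^3 - 4*t^2 - 5*t) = (t - 5)*(t - 4)*(t - 3)*(t - 2)*(t^2 + t) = (t - 5)*(t - 4)*(t - 3)*(t - 2)*(t + 1)*(t)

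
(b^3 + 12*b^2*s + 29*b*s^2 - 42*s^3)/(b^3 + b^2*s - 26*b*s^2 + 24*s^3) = (-b - 7*s)/(-b + 4*s)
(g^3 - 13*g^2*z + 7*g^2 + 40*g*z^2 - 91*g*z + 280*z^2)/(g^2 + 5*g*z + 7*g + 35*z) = (g^2 - 13*g*z + 40*z^2)/(g + 5*z)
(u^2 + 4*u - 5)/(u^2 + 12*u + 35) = (u - 1)/(u + 7)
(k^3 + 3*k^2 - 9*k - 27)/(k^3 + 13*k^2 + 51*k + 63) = (k - 3)/(k + 7)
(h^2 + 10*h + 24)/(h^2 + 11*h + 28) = (h + 6)/(h + 7)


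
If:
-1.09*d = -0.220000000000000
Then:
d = 0.20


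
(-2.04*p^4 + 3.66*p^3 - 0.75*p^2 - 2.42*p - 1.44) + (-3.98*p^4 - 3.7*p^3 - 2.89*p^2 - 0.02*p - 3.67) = -6.02*p^4 - 0.04*p^3 - 3.64*p^2 - 2.44*p - 5.11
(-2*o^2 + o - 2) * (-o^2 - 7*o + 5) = 2*o^4 + 13*o^3 - 15*o^2 + 19*o - 10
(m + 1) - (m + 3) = -2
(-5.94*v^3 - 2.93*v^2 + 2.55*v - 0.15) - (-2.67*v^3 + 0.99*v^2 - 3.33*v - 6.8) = -3.27*v^3 - 3.92*v^2 + 5.88*v + 6.65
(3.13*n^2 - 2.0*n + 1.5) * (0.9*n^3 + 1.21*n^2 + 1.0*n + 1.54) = 2.817*n^5 + 1.9873*n^4 + 2.06*n^3 + 4.6352*n^2 - 1.58*n + 2.31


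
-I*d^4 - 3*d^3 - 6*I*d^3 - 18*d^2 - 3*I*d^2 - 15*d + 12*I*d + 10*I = (d + 5)*(d - 2*I)*(d - I)*(-I*d - I)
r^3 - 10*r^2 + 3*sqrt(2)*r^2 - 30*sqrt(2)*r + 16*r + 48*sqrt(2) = (r - 8)*(r - 2)*(r + 3*sqrt(2))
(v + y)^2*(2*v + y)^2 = 4*v^4 + 12*v^3*y + 13*v^2*y^2 + 6*v*y^3 + y^4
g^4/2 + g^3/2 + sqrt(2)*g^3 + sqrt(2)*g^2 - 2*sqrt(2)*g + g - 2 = (g/2 + 1)*(g - 1)*(g + sqrt(2))^2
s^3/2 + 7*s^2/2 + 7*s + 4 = (s/2 + 1/2)*(s + 2)*(s + 4)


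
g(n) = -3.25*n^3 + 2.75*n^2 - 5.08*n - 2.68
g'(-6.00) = -389.08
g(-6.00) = 828.80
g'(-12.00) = -1475.08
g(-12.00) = 6070.28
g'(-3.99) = -182.25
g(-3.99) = 267.81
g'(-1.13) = -23.74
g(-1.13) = 11.26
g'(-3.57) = -148.98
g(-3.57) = 198.38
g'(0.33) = -4.33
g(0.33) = -4.17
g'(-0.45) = -9.53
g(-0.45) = 0.46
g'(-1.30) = -28.71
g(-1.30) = 15.71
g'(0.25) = -4.31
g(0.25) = -3.83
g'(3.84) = -127.73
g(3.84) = -165.66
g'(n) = -9.75*n^2 + 5.5*n - 5.08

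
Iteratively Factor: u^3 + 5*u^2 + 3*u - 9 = (u + 3)*(u^2 + 2*u - 3) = (u - 1)*(u + 3)*(u + 3)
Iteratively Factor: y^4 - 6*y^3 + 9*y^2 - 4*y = (y - 4)*(y^3 - 2*y^2 + y) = (y - 4)*(y - 1)*(y^2 - y) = y*(y - 4)*(y - 1)*(y - 1)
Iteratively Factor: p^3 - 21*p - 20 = (p + 1)*(p^2 - p - 20) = (p - 5)*(p + 1)*(p + 4)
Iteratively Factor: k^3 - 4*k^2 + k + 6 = (k - 3)*(k^2 - k - 2) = (k - 3)*(k + 1)*(k - 2)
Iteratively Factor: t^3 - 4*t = (t - 2)*(t^2 + 2*t) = t*(t - 2)*(t + 2)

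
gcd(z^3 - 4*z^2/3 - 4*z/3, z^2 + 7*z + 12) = 1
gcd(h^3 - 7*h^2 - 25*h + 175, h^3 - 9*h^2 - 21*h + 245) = h^2 - 2*h - 35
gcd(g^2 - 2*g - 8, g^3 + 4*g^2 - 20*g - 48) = g^2 - 2*g - 8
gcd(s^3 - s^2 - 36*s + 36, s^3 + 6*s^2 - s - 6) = s^2 + 5*s - 6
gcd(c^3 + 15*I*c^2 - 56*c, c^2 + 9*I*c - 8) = c + 8*I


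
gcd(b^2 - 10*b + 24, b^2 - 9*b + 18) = b - 6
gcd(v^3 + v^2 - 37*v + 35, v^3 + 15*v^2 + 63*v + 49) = v + 7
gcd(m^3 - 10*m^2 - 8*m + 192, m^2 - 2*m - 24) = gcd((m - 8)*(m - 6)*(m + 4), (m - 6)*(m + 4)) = m^2 - 2*m - 24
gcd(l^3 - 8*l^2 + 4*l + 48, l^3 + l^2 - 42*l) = l - 6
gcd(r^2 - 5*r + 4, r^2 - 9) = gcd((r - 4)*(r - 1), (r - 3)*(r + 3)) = 1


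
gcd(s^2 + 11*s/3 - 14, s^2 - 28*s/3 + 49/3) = s - 7/3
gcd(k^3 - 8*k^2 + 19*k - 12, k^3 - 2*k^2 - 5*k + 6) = k^2 - 4*k + 3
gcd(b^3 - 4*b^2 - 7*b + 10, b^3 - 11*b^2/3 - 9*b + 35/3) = b^2 - 6*b + 5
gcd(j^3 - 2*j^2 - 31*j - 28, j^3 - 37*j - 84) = j^2 - 3*j - 28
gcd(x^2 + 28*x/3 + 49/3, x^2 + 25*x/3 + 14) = x + 7/3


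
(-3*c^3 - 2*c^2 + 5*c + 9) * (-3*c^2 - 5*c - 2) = 9*c^5 + 21*c^4 + c^3 - 48*c^2 - 55*c - 18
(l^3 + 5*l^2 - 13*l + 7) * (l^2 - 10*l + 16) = l^5 - 5*l^4 - 47*l^3 + 217*l^2 - 278*l + 112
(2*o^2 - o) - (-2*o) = 2*o^2 + o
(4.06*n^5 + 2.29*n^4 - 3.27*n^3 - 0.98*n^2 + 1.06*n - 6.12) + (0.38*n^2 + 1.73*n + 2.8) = 4.06*n^5 + 2.29*n^4 - 3.27*n^3 - 0.6*n^2 + 2.79*n - 3.32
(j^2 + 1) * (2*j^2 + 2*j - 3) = 2*j^4 + 2*j^3 - j^2 + 2*j - 3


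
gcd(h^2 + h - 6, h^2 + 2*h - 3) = h + 3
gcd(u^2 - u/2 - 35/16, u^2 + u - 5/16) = u + 5/4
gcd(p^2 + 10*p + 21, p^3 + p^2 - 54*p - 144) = p + 3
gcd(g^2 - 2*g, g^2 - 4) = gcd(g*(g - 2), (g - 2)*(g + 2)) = g - 2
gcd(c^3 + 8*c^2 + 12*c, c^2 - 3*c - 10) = c + 2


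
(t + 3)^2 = t^2 + 6*t + 9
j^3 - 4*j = j*(j - 2)*(j + 2)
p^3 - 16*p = p*(p - 4)*(p + 4)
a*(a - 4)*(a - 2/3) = a^3 - 14*a^2/3 + 8*a/3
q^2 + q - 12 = (q - 3)*(q + 4)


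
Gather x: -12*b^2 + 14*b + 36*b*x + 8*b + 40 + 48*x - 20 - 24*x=-12*b^2 + 22*b + x*(36*b + 24) + 20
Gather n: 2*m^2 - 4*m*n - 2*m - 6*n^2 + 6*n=2*m^2 - 2*m - 6*n^2 + n*(6 - 4*m)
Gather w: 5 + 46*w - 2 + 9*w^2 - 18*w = 9*w^2 + 28*w + 3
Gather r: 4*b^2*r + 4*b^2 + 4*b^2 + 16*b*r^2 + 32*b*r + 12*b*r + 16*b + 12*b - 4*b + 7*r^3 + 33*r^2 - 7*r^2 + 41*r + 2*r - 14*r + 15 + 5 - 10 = 8*b^2 + 24*b + 7*r^3 + r^2*(16*b + 26) + r*(4*b^2 + 44*b + 29) + 10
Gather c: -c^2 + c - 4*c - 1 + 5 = -c^2 - 3*c + 4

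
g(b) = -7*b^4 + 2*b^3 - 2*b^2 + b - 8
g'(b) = -28*b^3 + 6*b^2 - 4*b + 1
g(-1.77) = -95.83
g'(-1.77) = 182.14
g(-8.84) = -44301.89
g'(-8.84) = 19847.83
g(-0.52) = -9.85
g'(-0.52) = 8.64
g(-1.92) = -126.58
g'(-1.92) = 228.98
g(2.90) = -468.24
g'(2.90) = -643.03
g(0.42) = -8.00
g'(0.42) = -1.70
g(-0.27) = -8.49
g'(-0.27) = 3.07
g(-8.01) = -29987.80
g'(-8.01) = 14807.83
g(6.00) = -8714.00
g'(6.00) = -5855.00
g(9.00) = -44630.00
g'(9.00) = -19961.00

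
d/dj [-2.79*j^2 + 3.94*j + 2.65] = 3.94 - 5.58*j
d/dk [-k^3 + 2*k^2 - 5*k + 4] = -3*k^2 + 4*k - 5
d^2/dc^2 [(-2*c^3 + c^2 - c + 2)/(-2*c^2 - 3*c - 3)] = 16*(2*c^3 + 6*c^2 - 3)/(8*c^6 + 36*c^5 + 90*c^4 + 135*c^3 + 135*c^2 + 81*c + 27)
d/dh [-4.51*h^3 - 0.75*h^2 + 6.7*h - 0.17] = -13.53*h^2 - 1.5*h + 6.7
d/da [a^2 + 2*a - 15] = 2*a + 2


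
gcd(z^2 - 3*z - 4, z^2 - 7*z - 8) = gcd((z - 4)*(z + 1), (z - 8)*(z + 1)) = z + 1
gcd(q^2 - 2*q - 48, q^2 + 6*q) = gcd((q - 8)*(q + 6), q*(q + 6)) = q + 6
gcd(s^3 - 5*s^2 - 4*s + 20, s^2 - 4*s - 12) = s + 2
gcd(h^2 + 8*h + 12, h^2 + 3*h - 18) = h + 6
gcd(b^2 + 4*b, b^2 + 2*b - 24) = 1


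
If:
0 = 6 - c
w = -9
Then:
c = 6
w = -9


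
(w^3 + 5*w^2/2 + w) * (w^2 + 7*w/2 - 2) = w^5 + 6*w^4 + 31*w^3/4 - 3*w^2/2 - 2*w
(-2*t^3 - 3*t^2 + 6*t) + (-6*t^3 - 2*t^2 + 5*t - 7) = -8*t^3 - 5*t^2 + 11*t - 7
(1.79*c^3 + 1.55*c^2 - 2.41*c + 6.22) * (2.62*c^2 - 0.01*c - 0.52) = 4.6898*c^5 + 4.0431*c^4 - 7.2605*c^3 + 15.5145*c^2 + 1.191*c - 3.2344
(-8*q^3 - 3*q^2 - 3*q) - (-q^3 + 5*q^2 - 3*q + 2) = -7*q^3 - 8*q^2 - 2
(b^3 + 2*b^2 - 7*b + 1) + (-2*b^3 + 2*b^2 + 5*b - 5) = -b^3 + 4*b^2 - 2*b - 4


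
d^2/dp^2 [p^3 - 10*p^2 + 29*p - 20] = 6*p - 20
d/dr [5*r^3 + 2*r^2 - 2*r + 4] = 15*r^2 + 4*r - 2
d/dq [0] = 0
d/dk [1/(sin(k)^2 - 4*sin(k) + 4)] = -2*cos(k)/(sin(k) - 2)^3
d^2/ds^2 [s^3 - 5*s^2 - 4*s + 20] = 6*s - 10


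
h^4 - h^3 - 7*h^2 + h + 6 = (h - 3)*(h - 1)*(h + 1)*(h + 2)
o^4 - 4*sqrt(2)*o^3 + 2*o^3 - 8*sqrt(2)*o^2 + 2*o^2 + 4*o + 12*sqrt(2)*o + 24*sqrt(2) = (o + 2)*(o - 3*sqrt(2))*(o - 2*sqrt(2))*(o + sqrt(2))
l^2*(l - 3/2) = l^3 - 3*l^2/2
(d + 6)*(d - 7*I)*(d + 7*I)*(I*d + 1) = I*d^4 + d^3 + 6*I*d^3 + 6*d^2 + 49*I*d^2 + 49*d + 294*I*d + 294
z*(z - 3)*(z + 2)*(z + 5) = z^4 + 4*z^3 - 11*z^2 - 30*z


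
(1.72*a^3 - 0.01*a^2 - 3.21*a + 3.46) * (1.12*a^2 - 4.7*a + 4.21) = 1.9264*a^5 - 8.0952*a^4 + 3.693*a^3 + 18.9201*a^2 - 29.7761*a + 14.5666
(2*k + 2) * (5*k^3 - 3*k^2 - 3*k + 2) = 10*k^4 + 4*k^3 - 12*k^2 - 2*k + 4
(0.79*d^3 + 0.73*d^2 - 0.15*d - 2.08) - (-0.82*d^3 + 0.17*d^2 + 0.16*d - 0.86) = 1.61*d^3 + 0.56*d^2 - 0.31*d - 1.22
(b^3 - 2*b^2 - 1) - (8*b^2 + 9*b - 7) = b^3 - 10*b^2 - 9*b + 6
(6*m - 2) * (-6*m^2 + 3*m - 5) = -36*m^3 + 30*m^2 - 36*m + 10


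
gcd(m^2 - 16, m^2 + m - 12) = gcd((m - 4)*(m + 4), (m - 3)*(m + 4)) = m + 4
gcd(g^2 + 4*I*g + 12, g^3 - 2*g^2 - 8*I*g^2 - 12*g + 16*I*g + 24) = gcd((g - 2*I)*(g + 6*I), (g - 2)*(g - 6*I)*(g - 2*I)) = g - 2*I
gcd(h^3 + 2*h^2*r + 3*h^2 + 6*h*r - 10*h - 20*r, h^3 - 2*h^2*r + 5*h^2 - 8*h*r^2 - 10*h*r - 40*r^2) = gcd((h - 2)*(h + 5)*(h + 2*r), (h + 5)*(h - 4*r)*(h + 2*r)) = h^2 + 2*h*r + 5*h + 10*r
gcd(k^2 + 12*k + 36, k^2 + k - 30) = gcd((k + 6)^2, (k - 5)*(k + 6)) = k + 6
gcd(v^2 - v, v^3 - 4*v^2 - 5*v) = v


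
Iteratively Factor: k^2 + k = (k)*(k + 1)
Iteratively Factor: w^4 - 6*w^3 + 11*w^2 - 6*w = (w - 3)*(w^3 - 3*w^2 + 2*w) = (w - 3)*(w - 2)*(w^2 - w) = (w - 3)*(w - 2)*(w - 1)*(w)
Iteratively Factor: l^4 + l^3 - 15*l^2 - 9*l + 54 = (l + 3)*(l^3 - 2*l^2 - 9*l + 18) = (l - 3)*(l + 3)*(l^2 + l - 6) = (l - 3)*(l - 2)*(l + 3)*(l + 3)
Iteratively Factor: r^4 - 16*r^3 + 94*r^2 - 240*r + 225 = (r - 3)*(r^3 - 13*r^2 + 55*r - 75) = (r - 5)*(r - 3)*(r^2 - 8*r + 15) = (r - 5)^2*(r - 3)*(r - 3)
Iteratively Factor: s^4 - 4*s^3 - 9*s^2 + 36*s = (s - 3)*(s^3 - s^2 - 12*s) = (s - 4)*(s - 3)*(s^2 + 3*s) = s*(s - 4)*(s - 3)*(s + 3)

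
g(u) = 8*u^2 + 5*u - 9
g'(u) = 16*u + 5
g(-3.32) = 62.58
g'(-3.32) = -48.12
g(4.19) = 152.40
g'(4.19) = 72.04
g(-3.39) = 65.99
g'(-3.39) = -49.24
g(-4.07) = 103.17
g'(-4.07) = -60.12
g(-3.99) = 98.41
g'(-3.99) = -58.84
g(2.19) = 40.32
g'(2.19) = 40.04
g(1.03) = 4.64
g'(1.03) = 21.48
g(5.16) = 229.80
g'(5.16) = 87.56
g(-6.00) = 249.00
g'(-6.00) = -91.00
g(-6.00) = 249.00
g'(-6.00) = -91.00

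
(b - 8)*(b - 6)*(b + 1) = b^3 - 13*b^2 + 34*b + 48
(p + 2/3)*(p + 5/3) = p^2 + 7*p/3 + 10/9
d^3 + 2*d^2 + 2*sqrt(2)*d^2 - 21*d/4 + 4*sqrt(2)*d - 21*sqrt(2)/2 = (d - 3/2)*(d + 7/2)*(d + 2*sqrt(2))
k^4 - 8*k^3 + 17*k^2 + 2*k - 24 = (k - 4)*(k - 3)*(k - 2)*(k + 1)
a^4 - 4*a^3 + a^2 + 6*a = a*(a - 3)*(a - 2)*(a + 1)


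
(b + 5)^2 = b^2 + 10*b + 25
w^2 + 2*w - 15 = (w - 3)*(w + 5)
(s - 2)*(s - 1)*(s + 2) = s^3 - s^2 - 4*s + 4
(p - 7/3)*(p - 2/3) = p^2 - 3*p + 14/9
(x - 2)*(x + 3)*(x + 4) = x^3 + 5*x^2 - 2*x - 24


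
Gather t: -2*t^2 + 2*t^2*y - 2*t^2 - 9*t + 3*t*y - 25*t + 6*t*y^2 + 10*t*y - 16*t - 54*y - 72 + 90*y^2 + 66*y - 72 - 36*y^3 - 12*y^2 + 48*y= t^2*(2*y - 4) + t*(6*y^2 + 13*y - 50) - 36*y^3 + 78*y^2 + 60*y - 144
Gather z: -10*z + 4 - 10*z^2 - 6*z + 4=-10*z^2 - 16*z + 8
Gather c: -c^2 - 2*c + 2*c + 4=4 - c^2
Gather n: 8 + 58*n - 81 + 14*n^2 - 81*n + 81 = 14*n^2 - 23*n + 8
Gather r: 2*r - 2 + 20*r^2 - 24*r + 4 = 20*r^2 - 22*r + 2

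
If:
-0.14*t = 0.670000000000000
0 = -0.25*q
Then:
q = 0.00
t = -4.79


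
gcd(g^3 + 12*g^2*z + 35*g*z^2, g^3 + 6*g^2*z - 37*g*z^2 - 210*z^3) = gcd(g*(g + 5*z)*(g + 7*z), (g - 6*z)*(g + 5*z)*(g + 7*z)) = g^2 + 12*g*z + 35*z^2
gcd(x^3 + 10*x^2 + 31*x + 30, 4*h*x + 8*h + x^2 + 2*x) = x + 2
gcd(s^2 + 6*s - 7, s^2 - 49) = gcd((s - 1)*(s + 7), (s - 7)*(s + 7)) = s + 7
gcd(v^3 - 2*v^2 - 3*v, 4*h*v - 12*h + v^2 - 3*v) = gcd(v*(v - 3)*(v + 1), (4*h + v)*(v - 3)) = v - 3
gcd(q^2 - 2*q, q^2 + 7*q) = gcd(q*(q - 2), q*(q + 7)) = q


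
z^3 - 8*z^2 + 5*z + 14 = (z - 7)*(z - 2)*(z + 1)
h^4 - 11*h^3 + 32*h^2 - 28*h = h*(h - 7)*(h - 2)^2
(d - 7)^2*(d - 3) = d^3 - 17*d^2 + 91*d - 147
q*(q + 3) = q^2 + 3*q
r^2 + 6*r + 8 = (r + 2)*(r + 4)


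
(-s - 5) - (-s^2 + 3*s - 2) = s^2 - 4*s - 3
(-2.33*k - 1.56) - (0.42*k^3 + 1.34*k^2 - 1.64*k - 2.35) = -0.42*k^3 - 1.34*k^2 - 0.69*k + 0.79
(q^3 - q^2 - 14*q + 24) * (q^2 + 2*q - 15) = q^5 + q^4 - 31*q^3 + 11*q^2 + 258*q - 360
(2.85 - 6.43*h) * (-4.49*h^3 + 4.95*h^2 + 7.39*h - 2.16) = 28.8707*h^4 - 44.625*h^3 - 33.4102*h^2 + 34.9503*h - 6.156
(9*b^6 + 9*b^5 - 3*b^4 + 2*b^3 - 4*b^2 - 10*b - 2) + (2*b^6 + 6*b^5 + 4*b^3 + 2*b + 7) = 11*b^6 + 15*b^5 - 3*b^4 + 6*b^3 - 4*b^2 - 8*b + 5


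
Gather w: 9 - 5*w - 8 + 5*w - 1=0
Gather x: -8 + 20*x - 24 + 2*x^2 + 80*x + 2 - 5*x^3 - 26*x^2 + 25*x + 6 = -5*x^3 - 24*x^2 + 125*x - 24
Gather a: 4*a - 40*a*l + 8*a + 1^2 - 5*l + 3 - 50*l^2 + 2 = a*(12 - 40*l) - 50*l^2 - 5*l + 6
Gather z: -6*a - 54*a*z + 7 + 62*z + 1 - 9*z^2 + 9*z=-6*a - 9*z^2 + z*(71 - 54*a) + 8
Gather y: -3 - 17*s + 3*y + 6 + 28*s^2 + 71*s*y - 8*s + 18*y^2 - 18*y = 28*s^2 - 25*s + 18*y^2 + y*(71*s - 15) + 3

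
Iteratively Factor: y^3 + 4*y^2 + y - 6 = (y - 1)*(y^2 + 5*y + 6) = (y - 1)*(y + 3)*(y + 2)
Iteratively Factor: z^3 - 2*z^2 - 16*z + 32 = (z + 4)*(z^2 - 6*z + 8) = (z - 4)*(z + 4)*(z - 2)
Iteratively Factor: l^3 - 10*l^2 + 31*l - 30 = (l - 2)*(l^2 - 8*l + 15) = (l - 3)*(l - 2)*(l - 5)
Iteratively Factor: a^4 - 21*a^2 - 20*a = (a + 4)*(a^3 - 4*a^2 - 5*a) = (a + 1)*(a + 4)*(a^2 - 5*a) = a*(a + 1)*(a + 4)*(a - 5)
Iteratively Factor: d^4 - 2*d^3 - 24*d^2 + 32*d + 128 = (d + 2)*(d^3 - 4*d^2 - 16*d + 64) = (d - 4)*(d + 2)*(d^2 - 16) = (d - 4)*(d + 2)*(d + 4)*(d - 4)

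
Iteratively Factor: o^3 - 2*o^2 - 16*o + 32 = (o + 4)*(o^2 - 6*o + 8) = (o - 2)*(o + 4)*(o - 4)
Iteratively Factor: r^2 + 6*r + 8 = (r + 2)*(r + 4)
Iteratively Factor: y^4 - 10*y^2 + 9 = (y + 3)*(y^3 - 3*y^2 - y + 3) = (y - 3)*(y + 3)*(y^2 - 1) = (y - 3)*(y - 1)*(y + 3)*(y + 1)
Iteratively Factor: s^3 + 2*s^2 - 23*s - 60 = (s + 4)*(s^2 - 2*s - 15) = (s - 5)*(s + 4)*(s + 3)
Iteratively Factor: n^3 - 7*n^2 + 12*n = (n - 4)*(n^2 - 3*n) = (n - 4)*(n - 3)*(n)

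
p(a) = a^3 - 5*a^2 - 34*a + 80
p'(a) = 3*a^2 - 10*a - 34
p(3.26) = -49.33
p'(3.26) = -34.72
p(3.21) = -47.58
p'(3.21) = -35.19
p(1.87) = 5.47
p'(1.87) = -42.21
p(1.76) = 10.12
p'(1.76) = -42.31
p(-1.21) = 112.05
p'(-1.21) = -17.51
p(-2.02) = 120.04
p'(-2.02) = -1.56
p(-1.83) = 119.35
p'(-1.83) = -5.65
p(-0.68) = 100.49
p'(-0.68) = -25.81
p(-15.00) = -3910.00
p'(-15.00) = 791.00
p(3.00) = -40.00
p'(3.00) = -37.00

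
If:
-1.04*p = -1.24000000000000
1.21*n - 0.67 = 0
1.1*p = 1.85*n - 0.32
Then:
No Solution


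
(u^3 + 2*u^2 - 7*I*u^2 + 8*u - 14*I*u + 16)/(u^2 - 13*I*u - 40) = (u^2 + u*(2 + I) + 2*I)/(u - 5*I)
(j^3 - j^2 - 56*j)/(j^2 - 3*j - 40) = j*(j + 7)/(j + 5)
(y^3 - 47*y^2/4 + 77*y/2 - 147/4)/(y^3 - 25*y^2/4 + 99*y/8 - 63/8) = 2*(y - 7)/(2*y - 3)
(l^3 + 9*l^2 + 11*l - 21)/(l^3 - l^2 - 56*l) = (l^2 + 2*l - 3)/(l*(l - 8))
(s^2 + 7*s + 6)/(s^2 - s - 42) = (s + 1)/(s - 7)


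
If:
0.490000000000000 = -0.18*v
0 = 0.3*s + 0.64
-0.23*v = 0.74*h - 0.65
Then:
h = 1.72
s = -2.13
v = -2.72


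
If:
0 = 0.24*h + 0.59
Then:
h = -2.46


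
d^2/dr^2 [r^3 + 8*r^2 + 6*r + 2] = 6*r + 16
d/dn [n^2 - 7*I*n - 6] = 2*n - 7*I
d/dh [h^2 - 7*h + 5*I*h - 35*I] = 2*h - 7 + 5*I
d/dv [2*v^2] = 4*v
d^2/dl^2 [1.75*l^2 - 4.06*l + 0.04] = 3.50000000000000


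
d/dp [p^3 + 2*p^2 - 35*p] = 3*p^2 + 4*p - 35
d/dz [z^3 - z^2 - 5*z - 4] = 3*z^2 - 2*z - 5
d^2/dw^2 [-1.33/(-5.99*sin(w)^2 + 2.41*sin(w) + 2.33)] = (190.882132*sin(w)^4 - 57.599241*sin(w)^3 - 204.348781*sin(w)^2 + 107.730133*sin(w) - 52.574368)/(-5.99*sin(w)^2 + 2.41*sin(w) + 2.33)^3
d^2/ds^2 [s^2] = 2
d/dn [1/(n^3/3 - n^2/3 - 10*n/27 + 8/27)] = 27*(-27*n^2 + 18*n + 10)/(9*n^3 - 9*n^2 - 10*n + 8)^2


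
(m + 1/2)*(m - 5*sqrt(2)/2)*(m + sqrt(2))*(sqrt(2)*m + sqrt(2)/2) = sqrt(2)*m^4 - 3*m^3 + sqrt(2)*m^3 - 19*sqrt(2)*m^2/4 - 3*m^2 - 5*sqrt(2)*m - 3*m/4 - 5*sqrt(2)/4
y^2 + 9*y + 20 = (y + 4)*(y + 5)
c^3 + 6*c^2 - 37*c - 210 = (c - 6)*(c + 5)*(c + 7)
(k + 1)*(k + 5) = k^2 + 6*k + 5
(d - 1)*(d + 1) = d^2 - 1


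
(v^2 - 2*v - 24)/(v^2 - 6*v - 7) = (-v^2 + 2*v + 24)/(-v^2 + 6*v + 7)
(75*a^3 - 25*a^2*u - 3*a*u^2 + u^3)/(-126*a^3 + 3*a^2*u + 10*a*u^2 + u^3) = (-25*a^2 + u^2)/(42*a^2 + 13*a*u + u^2)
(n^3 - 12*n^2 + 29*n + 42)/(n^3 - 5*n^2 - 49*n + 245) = (n^2 - 5*n - 6)/(n^2 + 2*n - 35)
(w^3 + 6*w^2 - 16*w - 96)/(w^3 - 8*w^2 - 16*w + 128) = (w + 6)/(w - 8)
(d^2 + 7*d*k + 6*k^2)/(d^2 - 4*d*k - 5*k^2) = (d + 6*k)/(d - 5*k)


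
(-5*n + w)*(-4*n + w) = 20*n^2 - 9*n*w + w^2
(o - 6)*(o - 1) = o^2 - 7*o + 6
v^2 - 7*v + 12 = (v - 4)*(v - 3)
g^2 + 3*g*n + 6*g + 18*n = (g + 6)*(g + 3*n)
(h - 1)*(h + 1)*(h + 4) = h^3 + 4*h^2 - h - 4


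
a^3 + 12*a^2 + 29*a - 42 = (a - 1)*(a + 6)*(a + 7)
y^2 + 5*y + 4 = (y + 1)*(y + 4)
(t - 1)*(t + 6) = t^2 + 5*t - 6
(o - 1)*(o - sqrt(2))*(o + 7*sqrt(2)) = o^3 - o^2 + 6*sqrt(2)*o^2 - 14*o - 6*sqrt(2)*o + 14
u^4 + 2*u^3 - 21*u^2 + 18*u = u*(u - 3)*(u - 1)*(u + 6)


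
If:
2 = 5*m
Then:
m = 2/5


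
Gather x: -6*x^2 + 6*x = -6*x^2 + 6*x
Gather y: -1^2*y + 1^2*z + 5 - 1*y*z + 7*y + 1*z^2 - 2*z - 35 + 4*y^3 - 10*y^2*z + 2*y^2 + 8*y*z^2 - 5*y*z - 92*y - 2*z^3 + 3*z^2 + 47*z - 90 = 4*y^3 + y^2*(2 - 10*z) + y*(8*z^2 - 6*z - 86) - 2*z^3 + 4*z^2 + 46*z - 120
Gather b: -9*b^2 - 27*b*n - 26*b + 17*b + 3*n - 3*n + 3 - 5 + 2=-9*b^2 + b*(-27*n - 9)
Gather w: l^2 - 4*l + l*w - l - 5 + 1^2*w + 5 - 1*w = l^2 + l*w - 5*l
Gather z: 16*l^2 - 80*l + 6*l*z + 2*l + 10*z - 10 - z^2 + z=16*l^2 - 78*l - z^2 + z*(6*l + 11) - 10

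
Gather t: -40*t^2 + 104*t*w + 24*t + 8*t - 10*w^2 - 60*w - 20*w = -40*t^2 + t*(104*w + 32) - 10*w^2 - 80*w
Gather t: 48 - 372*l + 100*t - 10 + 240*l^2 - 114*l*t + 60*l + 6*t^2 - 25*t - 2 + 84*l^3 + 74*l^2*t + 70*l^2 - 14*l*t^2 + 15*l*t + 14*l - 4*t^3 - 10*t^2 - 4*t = 84*l^3 + 310*l^2 - 298*l - 4*t^3 + t^2*(-14*l - 4) + t*(74*l^2 - 99*l + 71) + 36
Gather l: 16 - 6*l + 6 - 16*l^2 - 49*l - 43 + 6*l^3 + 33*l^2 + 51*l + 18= 6*l^3 + 17*l^2 - 4*l - 3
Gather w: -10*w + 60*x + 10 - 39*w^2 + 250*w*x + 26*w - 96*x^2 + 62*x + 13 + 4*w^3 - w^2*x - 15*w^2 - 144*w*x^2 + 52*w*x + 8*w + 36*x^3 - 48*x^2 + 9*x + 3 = 4*w^3 + w^2*(-x - 54) + w*(-144*x^2 + 302*x + 24) + 36*x^3 - 144*x^2 + 131*x + 26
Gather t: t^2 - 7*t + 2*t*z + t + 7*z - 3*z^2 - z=t^2 + t*(2*z - 6) - 3*z^2 + 6*z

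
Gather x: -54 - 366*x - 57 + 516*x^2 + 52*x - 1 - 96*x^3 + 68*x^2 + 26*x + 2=-96*x^3 + 584*x^2 - 288*x - 110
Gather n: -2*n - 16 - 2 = -2*n - 18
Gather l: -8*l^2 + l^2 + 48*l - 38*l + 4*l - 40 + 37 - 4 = -7*l^2 + 14*l - 7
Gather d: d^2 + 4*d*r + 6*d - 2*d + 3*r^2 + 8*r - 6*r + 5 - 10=d^2 + d*(4*r + 4) + 3*r^2 + 2*r - 5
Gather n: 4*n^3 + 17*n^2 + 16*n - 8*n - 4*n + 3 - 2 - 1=4*n^3 + 17*n^2 + 4*n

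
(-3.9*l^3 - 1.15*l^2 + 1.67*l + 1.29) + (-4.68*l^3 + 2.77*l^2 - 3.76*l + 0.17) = -8.58*l^3 + 1.62*l^2 - 2.09*l + 1.46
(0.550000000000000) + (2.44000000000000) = 2.99000000000000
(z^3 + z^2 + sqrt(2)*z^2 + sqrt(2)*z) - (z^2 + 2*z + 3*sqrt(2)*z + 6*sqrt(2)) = z^3 + sqrt(2)*z^2 - 2*sqrt(2)*z - 2*z - 6*sqrt(2)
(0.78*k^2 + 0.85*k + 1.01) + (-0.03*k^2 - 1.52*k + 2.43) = 0.75*k^2 - 0.67*k + 3.44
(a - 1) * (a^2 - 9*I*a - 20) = a^3 - a^2 - 9*I*a^2 - 20*a + 9*I*a + 20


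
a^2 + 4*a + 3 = (a + 1)*(a + 3)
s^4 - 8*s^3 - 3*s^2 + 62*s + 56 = (s - 7)*(s - 4)*(s + 1)*(s + 2)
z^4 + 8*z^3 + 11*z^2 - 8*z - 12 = (z - 1)*(z + 1)*(z + 2)*(z + 6)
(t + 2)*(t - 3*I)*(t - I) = t^3 + 2*t^2 - 4*I*t^2 - 3*t - 8*I*t - 6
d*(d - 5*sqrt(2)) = d^2 - 5*sqrt(2)*d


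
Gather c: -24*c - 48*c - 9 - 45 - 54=-72*c - 108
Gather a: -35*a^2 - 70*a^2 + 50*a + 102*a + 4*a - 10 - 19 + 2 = -105*a^2 + 156*a - 27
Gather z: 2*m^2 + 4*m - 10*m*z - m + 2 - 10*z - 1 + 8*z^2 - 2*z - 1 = 2*m^2 + 3*m + 8*z^2 + z*(-10*m - 12)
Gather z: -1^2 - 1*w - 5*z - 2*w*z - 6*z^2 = -w - 6*z^2 + z*(-2*w - 5) - 1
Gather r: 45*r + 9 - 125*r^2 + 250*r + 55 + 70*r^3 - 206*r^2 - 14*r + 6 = 70*r^3 - 331*r^2 + 281*r + 70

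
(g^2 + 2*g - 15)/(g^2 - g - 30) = (g - 3)/(g - 6)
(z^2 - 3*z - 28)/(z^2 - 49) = (z + 4)/(z + 7)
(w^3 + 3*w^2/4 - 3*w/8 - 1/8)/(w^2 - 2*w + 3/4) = (4*w^2 + 5*w + 1)/(2*(2*w - 3))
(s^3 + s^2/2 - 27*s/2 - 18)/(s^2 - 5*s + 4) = (2*s^2 + 9*s + 9)/(2*(s - 1))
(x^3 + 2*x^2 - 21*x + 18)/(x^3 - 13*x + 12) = (x + 6)/(x + 4)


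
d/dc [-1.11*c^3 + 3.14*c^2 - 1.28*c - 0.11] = -3.33*c^2 + 6.28*c - 1.28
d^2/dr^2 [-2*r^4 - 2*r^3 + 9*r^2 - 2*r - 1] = -24*r^2 - 12*r + 18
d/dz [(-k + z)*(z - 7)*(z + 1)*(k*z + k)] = k*(z + 1)*(-2*(k - z)*(z - 7) - (k - z)*(z + 1) + (z - 7)*(z + 1))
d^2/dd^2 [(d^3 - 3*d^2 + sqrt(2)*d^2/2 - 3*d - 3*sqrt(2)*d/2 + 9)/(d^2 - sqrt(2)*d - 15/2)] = 6*(-12*sqrt(2)*d^3 + 20*d^3 - 108*d^2 + 90*sqrt(2)*d^2 - 162*sqrt(2)*d + 270*d - 162 + 135*sqrt(2))/(8*d^6 - 24*sqrt(2)*d^5 - 132*d^4 + 344*sqrt(2)*d^3 + 990*d^2 - 1350*sqrt(2)*d - 3375)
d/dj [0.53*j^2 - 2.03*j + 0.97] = 1.06*j - 2.03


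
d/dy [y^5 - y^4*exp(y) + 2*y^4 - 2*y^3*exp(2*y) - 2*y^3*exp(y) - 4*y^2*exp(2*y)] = y*(-y^3*exp(y) + 5*y^3 - 4*y^2*exp(2*y) - 6*y^2*exp(y) + 8*y^2 - 14*y*exp(2*y) - 6*y*exp(y) - 8*exp(2*y))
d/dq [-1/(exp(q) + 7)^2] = 2*exp(q)/(exp(q) + 7)^3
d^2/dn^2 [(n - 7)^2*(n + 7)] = 6*n - 14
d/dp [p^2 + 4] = 2*p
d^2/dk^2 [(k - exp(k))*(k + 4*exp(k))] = 3*k*exp(k) - 16*exp(2*k) + 6*exp(k) + 2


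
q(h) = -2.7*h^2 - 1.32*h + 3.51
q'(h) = -5.4*h - 1.32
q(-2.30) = -7.74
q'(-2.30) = 11.10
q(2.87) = -22.52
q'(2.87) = -16.82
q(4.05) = -46.12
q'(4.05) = -23.19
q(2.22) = -12.73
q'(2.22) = -13.31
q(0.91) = 0.07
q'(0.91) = -6.23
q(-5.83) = -80.56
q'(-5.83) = 30.16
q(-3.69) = -28.38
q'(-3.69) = 18.61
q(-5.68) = -76.10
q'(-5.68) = 29.35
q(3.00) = -24.75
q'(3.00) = -17.52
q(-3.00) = -16.83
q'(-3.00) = 14.88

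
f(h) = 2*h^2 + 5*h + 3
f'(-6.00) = -19.00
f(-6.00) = 45.00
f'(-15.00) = -55.00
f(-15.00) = 378.00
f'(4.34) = 22.36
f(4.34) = 62.37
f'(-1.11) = 0.56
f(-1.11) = -0.09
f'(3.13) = 17.52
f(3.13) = 38.24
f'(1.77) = 12.08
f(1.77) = 18.12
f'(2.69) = 15.76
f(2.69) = 30.92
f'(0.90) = 8.60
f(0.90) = 9.12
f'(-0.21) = 4.16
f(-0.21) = 2.04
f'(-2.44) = -4.76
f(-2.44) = 2.71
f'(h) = 4*h + 5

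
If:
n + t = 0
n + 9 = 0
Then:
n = -9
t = 9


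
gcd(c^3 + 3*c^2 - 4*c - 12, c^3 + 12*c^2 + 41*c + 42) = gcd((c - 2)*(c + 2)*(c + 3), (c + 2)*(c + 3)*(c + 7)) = c^2 + 5*c + 6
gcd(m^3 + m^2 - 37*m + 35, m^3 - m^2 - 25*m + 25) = m^2 - 6*m + 5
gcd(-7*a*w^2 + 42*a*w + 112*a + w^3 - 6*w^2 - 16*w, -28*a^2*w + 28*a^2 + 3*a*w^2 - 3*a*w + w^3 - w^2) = 1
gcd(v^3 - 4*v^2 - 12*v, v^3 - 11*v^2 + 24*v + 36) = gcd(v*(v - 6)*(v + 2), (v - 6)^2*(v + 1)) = v - 6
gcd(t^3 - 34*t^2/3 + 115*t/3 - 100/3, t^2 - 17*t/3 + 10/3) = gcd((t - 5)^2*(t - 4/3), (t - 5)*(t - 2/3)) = t - 5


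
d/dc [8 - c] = -1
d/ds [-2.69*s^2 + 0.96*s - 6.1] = 0.96 - 5.38*s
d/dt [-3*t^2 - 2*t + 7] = -6*t - 2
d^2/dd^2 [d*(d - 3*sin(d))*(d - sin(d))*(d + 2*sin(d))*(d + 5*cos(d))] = 2*d^4*sin(d) - 5*d^4*cos(d) + 20*d^3*sin(d)^2 + 40*d^3*sin(d)*cos(d) - 40*d^3*sin(d) - 16*d^3*cos(d) + 10*d^3 - 54*d^2*sin(d)^3 + 225*d^2*sin(d)^2*cos(d) + 120*d^2*sin(d)^2 - 60*d^2*sin(d)*cos(d) + 12*d^2*sin(d) + 10*d^2*cos(d) - 60*d^2 - 480*d*sin(d)^3*cos(d) + 300*d*sin(d)^3 + 72*d*sin(d)^2*cos(d) - 30*d*sin(d)^2 + 120*d*sin(d)*cos(d) - 200*d*sin(d) - 240*sin(d)^4 + 12*sin(d)^3 - 50*sin(d)^2*cos(d) + 180*sin(d)^2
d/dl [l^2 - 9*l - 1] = 2*l - 9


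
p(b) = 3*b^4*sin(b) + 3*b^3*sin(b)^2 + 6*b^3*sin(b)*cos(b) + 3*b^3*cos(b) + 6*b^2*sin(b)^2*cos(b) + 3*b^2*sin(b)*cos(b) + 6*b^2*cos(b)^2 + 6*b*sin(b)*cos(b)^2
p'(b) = 3*b^4*cos(b) - 6*b^3*sin(b)^2 + 6*b^3*sin(b)*cos(b) + 9*b^3*sin(b) + 6*b^3*cos(b)^2 - 6*b^2*sin(b)^3 + 6*b^2*sin(b)^2 + 12*b^2*sin(b)*cos(b)^2 + 6*b^2*sin(b)*cos(b) + 3*b^2*cos(b)^2 + 9*b^2*cos(b) + 6*b*sin(b)*cos(b) + 6*b*cos(b)^3 + 12*b*cos(b)^2 + 6*sin(b)*cos(b)^2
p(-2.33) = -79.31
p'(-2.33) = -32.40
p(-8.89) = -9763.28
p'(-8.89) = -17244.51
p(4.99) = -1511.17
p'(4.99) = -1121.77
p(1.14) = 20.11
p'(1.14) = 29.83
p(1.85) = 30.45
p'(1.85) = -7.65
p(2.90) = -7.25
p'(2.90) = -80.19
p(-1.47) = -21.56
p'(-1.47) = 77.14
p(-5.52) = 1007.78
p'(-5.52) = 852.24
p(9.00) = 5103.60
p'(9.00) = -14217.37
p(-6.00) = 300.92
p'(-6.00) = 2234.31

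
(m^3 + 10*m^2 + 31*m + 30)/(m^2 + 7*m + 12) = (m^2 + 7*m + 10)/(m + 4)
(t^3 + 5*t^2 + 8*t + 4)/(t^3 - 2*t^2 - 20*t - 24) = (t + 1)/(t - 6)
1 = 1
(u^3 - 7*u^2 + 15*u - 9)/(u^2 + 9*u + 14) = (u^3 - 7*u^2 + 15*u - 9)/(u^2 + 9*u + 14)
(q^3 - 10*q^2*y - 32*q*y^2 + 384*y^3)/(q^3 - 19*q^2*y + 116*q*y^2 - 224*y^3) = (q^2 - 2*q*y - 48*y^2)/(q^2 - 11*q*y + 28*y^2)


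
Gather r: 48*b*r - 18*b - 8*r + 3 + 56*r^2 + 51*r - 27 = -18*b + 56*r^2 + r*(48*b + 43) - 24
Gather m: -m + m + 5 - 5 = 0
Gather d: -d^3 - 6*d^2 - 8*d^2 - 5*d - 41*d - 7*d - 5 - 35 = -d^3 - 14*d^2 - 53*d - 40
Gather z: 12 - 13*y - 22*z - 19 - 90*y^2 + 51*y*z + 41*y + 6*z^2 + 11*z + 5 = -90*y^2 + 28*y + 6*z^2 + z*(51*y - 11) - 2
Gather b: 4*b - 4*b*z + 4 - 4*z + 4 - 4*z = b*(4 - 4*z) - 8*z + 8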